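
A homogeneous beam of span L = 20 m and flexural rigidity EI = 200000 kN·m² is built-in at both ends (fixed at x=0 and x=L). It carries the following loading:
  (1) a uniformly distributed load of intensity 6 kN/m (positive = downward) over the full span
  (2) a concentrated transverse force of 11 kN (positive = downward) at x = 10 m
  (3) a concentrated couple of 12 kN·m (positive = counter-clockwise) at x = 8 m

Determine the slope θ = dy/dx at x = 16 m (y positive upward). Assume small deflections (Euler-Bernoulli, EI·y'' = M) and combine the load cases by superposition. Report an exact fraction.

θ(16) = 27597/12500000 rad

Load 1 — uniform load w=6 kN/m over full span:
  θ_1 = -wx(L-x)(L-2x)/(12EI) = -6·16·(20-16)·(20-2·16)/(12·200000) = 6/3125 rad
Load 2 — point force P=11 kN at a=10 m (b=L-a=10):
  θ_2 = Pa²(L-x)(2bL-(3b+a)(L-x))/(2L³EI)  [x>a] = 11·10²·(20-16)·(2·10·20-(3·10+10)·(20-16))/(2·20³·200000) = 33/100000 rad
Load 3 — applied couple M₀=12 kN·m at a=8 m (b=L-a=12):
  θ_3 = (R_Ax²/2 - M_Ax - M₀(x-a))/EI  [x>a] with R_A=108/125, M_A=36/25 = ((108/125)·16²/2 - (36/25)·16 - 12·(16-8))/200000 = -33/781250 rad
Superposition: θ = Σ θ_i = 27597/12500000 rad ≈ 0.002208 rad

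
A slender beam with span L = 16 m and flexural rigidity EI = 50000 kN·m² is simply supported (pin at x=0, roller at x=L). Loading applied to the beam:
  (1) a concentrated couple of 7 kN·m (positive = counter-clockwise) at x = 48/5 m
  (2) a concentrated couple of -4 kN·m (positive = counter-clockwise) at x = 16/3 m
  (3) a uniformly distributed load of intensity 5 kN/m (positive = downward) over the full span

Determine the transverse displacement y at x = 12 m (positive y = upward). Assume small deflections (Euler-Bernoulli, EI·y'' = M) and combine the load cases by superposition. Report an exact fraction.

Load 1 — applied couple M₀=7 kN·m at a=48/5 m (b=L-a=32/5):
  y_1 = (M₀x³/(6L)-M₀(x-a)²/2+C₁x)/EI  [x>a] with C₁=M₀(3b²-L²)/(6L)=-728/75 = (7·12³/(6·16)-7·(12-(48/5))²/2+(-728/75)·12)/50000 = -133/625000 m
Load 2 — applied couple M₀=-4 kN·m at a=16/3 m (b=L-a=32/3):
  y_2 = (M₀x³/(6L)-M₀(x-a)²/2+C₁x)/EI  [x>a] with C₁=M₀(3b²-L²)/(6L)=-32/9 = ((-4)·12³/(6·16)-(-4)·(12-(16/3))²/2+(-32/9)·12)/50000 = -29/56250 m
Load 3 — uniform load w=5 kN/m over full span:
  y_3 = -wx(L³-2Lx²+x³)/(24EI) = -5·12·(16³-2·16·12²+12³)/(24·50000) = -38/625 m
Superposition: y = Σ y_i = -346097/5625000 m ≈ -0.061528 m

y(12) = -346097/5625000 m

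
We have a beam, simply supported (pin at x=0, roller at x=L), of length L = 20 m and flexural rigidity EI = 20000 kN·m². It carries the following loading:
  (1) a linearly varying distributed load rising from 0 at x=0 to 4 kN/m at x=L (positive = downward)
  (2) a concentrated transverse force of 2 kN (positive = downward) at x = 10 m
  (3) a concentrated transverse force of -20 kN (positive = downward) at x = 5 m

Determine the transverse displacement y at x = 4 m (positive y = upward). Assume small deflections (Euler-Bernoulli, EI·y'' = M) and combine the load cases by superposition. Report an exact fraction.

Load 1 — triangular load w₀=4 kN/m (0→w₀ over full span):
  y_1 = -w₀x(7L⁴-10L²x²+3x⁴)/(360LEI) = -4·4·(7·20⁴-10·20²·4²+3·4⁴)/(360·20·20000) = -5504/46875 m
Load 2 — point force P=2 kN at a=10 m (b=L-a=10):
  y_2 = -Pbx(L²-b²-x²)/(6LEI)  [x≤a] = -2·10·4·(20²-10²-4²)/(6·20·20000) = -71/7500 m
Load 3 — point force P=-20 kN at a=5 m (b=L-a=15):
  y_3 = -Pbx(L²-b²-x²)/(6LEI)  [x≤a] = -(-20)·15·4·(20²-15²-4²)/(6·20·20000) = 159/2000 m
Superposition: y = Σ y_i = -35539/750000 m ≈ -0.047385 m

y(4) = -35539/750000 m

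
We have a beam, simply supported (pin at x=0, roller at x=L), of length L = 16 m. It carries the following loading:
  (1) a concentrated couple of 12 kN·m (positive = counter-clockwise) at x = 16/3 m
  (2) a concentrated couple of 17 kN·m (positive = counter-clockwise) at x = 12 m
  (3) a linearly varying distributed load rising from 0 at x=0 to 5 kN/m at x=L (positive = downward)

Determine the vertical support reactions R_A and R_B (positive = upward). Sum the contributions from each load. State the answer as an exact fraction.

R_A = 727/48 kN, R_B = 1193/48 kN

Load 1 — applied couple M₀=12 kN·m at a=16/3 m (b=L-a=32/3):
  R_A = M₀/L = 12/16 = 3/4 kN
  R_B = -M₀/L = -12/16 = -3/4 kN
Load 2 — applied couple M₀=17 kN·m at a=12 m (b=L-a=4):
  R_A = M₀/L = 17/16 kN
  R_B = -M₀/L = -17/16 kN
Load 3 — triangular load w₀=5 kN/m (0→w₀ over full span):
  R_A = w₀L/6 = 5·16/6 = 40/3 kN
  R_B = w₀L/3 = 5·16/3 = 80/3 kN
Superposition: R_A = 727/48 kN, R_B = 1193/48 kN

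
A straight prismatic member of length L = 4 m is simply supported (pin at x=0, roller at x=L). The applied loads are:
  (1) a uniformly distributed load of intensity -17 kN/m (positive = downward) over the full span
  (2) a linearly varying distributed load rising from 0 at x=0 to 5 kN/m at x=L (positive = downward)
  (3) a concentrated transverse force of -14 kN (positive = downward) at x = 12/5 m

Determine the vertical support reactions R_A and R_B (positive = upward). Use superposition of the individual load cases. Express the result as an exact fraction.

R_A = -544/15 kN, R_B = -536/15 kN

Load 1 — uniform load w=-17 kN/m over full span:
  R_A = wL/2 = (-17)·4/2 = -34 kN
  R_B = wL/2 = (-17)·4/2 = -34 kN
Load 2 — triangular load w₀=5 kN/m (0→w₀ over full span):
  R_A = w₀L/6 = 5·4/6 = 10/3 kN
  R_B = w₀L/3 = 5·4/3 = 20/3 kN
Load 3 — point force P=-14 kN at a=12/5 m (b=L-a=8/5):
  R_A = Pb/L = (-14)·(8/5)/4 = -28/5 kN
  R_B = Pa/L = (-14)·(12/5)/4 = -42/5 kN
Superposition: R_A = -544/15 kN, R_B = -536/15 kN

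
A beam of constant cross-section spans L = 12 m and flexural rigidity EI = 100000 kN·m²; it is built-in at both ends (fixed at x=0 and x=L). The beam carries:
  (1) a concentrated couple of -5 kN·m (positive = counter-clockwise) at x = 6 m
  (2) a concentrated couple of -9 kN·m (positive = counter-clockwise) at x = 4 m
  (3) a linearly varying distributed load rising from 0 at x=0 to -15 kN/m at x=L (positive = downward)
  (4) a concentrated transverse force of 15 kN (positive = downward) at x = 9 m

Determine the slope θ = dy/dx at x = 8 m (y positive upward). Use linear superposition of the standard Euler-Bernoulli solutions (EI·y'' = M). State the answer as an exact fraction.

Load 1 — applied couple M₀=-5 kN·m at a=6 m (b=L-a=6):
  θ_1 = (R_Ax²/2 - M_Ax - M₀(x-a))/EI  [x>a] with R_A=-5/8, M_A=-5/4 = ((-5/8)·8²/2 - (-5/4)·8 - (-5)·(8-6))/100000 = 0 rad
Load 2 — applied couple M₀=-9 kN·m at a=4 m (b=L-a=8):
  θ_2 = (R_Ax²/2 - M_Ax - M₀(x-a))/EI  [x>a] with R_A=-1, M_A=0 = ((-1)·8²/2 - 0·8 - (-9)·(8-4))/100000 = 1/25000 rad
Load 3 — triangular load w₀=-15 kN/m (0→w₀ over full span):
  θ_3 = -w₀(2x(L-x)(L-2x)(x+2L)+x²(L-x)²)/(120LEI) = -(-15)·(2·8·(12-8)·(12-2·8)·(8+2·12)+8²·(12-8)²)/(120·12·100000) = -7/9375 rad
Load 4 — point force P=15 kN at a=9 m (b=L-a=3):
  θ_4 = -Pb²x(2aL-(3a+b)x)/(2L³EI)  [x≤a] = -15·3²·8·(2·9·12-(3·9+3)·8)/(2·12³·100000) = 3/40000 rad
Superposition: θ = Σ θ_i = -379/600000 rad ≈ -0.000632 rad

θ(8) = -379/600000 rad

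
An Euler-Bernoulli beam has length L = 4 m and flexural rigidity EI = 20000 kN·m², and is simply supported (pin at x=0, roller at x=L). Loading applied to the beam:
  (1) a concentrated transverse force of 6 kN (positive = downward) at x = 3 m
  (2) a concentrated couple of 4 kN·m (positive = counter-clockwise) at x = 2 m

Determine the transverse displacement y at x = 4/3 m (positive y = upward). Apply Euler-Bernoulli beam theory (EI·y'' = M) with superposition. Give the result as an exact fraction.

Load 1 — point force P=6 kN at a=3 m (b=L-a=1):
  y_1 = -Pbx(L²-b²-x²)/(6LEI)  [x≤a] = -6·1·(4/3)·(4²-1²-(4/3)²)/(6·4·20000) = -119/540000 m
Load 2 — applied couple M₀=4 kN·m at a=2 m (b=L-a=2):
  y_2 = (M₀x³/(6L)+C₁x)/EI  [x≤a] with C₁=M₀(3b²-L²)/(6L)=-2/3 = (4·(4/3)³/(6·4)+(-2/3)·(4/3))/20000 = -1/40500 m
Superposition: y = Σ y_i = -397/1620000 m ≈ -0.000245 m

y(4/3) = -397/1620000 m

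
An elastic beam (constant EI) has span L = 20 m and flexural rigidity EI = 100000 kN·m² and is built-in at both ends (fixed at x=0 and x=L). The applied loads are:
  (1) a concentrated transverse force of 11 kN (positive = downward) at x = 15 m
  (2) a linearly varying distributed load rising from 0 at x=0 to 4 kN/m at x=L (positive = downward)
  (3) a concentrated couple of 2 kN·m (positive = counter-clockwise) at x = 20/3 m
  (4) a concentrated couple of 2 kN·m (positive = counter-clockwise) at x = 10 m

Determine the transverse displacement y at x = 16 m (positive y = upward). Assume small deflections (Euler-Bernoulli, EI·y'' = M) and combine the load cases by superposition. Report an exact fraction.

y(16) = -236017/45000000 m

Load 1 — point force P=11 kN at a=15 m (b=L-a=5):
  y_1 = -Pa²(L-x)²(3bL-(3b+a)(L-x))/(6L³EI)  [x>a] = -11·15²·(20-16)²·(3·5·20-(3·5+15)·(20-16))/(6·20³·100000) = -297/200000 m
Load 2 — triangular load w₀=4 kN/m (0→w₀ over full span):
  y_2 = -w₀x²(L-x)²(x+2L)/(120LEI) = -4·16²·(20-16)²·(16+2·20)/(120·20·100000) = -896/234375 m
Load 3 — applied couple M₀=2 kN·m at a=20/3 m (b=L-a=40/3):
  y_3 = (R_Ax³/6 - M_Ax²/2 - M₀(x-a)²/2)/EI  [x>a] with R_A=2/15, M_A=0 = ((2/15)·16³/6 - 0·16²/2 - 2·(16-(20/3))²/2)/100000 = 11/281250 m
Load 4 — applied couple M₀=2 kN·m at a=10 m (b=L-a=10):
  y_4 = (R_Ax³/6 - M_Ax²/2 - M₀(x-a)²/2)/EI  [x>a] with R_A=3/20, M_A=1/2 = ((3/20)·16³/6 - (1/2)·16²/2 - 2·(16-10)²/2)/100000 = 3/125000 m
Superposition: y = Σ y_i = -236017/45000000 m ≈ -0.005245 m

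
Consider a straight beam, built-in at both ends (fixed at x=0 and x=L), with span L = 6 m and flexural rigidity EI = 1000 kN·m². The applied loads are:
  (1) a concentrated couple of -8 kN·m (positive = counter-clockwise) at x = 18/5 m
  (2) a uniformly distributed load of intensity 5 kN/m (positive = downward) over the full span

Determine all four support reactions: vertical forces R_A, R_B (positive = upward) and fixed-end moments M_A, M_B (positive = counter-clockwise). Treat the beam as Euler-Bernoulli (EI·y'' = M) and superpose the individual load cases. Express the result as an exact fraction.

Load 1 — applied couple M₀=-8 kN·m at a=18/5 m (b=L-a=12/5):
  R_A = 6M₀ab/L³ = 6·(-8)·(18/5)·(12/5)/6³ = -48/25 kN
  M_A = M₀b(2a-b)/L² = (-8)·(12/5)·(2·(18/5)-(12/5))/6² = -64/25 kN·m
  R_B = -6M₀ab/L³ = -6·(-8)·(18/5)·(12/5)/6³ = 48/25 kN
  M_B = M₀a(2b-a)/L² = (-8)·(18/5)·(2·(12/5)-(18/5))/6² = -24/25 kN·m
Load 2 — uniform load w=5 kN/m over full span:
  R_A = wL/2 = 5·6/2 = 15 kN
  M_A = wL²/12 = 5·6²/12 = 15 kN·m
  R_B = wL/2 = 5·6/2 = 15 kN
  M_B = -wL²/12 = -5·6²/12 = -15 kN·m
Superposition: R_A = 327/25 kN, M_A = 311/25 kN·m, R_B = 423/25 kN, M_B = -399/25 kN·m

R_A = 327/25 kN, M_A = 311/25 kN·m, R_B = 423/25 kN, M_B = -399/25 kN·m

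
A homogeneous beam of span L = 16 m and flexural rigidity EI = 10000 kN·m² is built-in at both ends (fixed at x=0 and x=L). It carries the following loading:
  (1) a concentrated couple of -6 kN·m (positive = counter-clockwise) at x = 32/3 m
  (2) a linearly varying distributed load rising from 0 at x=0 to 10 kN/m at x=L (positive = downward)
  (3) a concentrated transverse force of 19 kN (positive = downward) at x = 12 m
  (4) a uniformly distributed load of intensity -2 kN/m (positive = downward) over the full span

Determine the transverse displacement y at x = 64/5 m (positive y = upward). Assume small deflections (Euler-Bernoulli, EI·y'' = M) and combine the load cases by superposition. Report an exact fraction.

Load 1 — applied couple M₀=-6 kN·m at a=32/3 m (b=L-a=16/3):
  y_1 = (R_Ax³/6 - M_Ax²/2 - M₀(x-a)²/2)/EI  [x>a] with R_A=-1/2, M_A=-2 = ((-1/2)·(64/5)³/6 - (-2)·(64/5)²/2 - (-6)·((64/5)-(32/3))²/2)/10000 = 64/234375 m
Load 2 — triangular load w₀=10 kN/m (0→w₀ over full span):
  y_2 = -w₀x²(L-x)²(x+2L)/(120LEI) = -10·(64/5)²·(16-(64/5))²·((64/5)+2·16)/(120·16·10000) = -229376/5859375 m
Load 3 — point force P=19 kN at a=12 m (b=L-a=4):
  y_3 = -Pa²(L-x)²(3bL-(3b+a)(L-x))/(6L³EI)  [x>a] = -19·12²·(16-(64/5))²·(3·4·16-(3·4+12)·(16-(64/5)))/(6·16³·10000) = -1026/78125 m
Load 4 — uniform load w=-2 kN/m over full span:
  y_4 = -wx²(L-x)²/(24EI) = -(-2)·(64/5)²·(16-(64/5))²/(24·10000) = 16384/1171875 m
Superposition: y = Σ y_i = -222806/5859375 m ≈ -0.038026 m

y(64/5) = -222806/5859375 m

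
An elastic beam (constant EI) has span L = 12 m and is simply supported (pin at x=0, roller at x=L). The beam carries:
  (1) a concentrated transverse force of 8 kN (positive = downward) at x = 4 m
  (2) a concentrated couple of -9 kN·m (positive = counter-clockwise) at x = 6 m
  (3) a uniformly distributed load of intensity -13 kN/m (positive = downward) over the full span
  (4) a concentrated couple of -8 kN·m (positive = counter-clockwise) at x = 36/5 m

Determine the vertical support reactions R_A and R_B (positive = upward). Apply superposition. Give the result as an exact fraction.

Load 1 — point force P=8 kN at a=4 m (b=L-a=8):
  R_A = Pb/L = 8·8/12 = 16/3 kN
  R_B = Pa/L = 8·4/12 = 8/3 kN
Load 2 — applied couple M₀=-9 kN·m at a=6 m (b=L-a=6):
  R_A = M₀/L = (-9)/12 = -3/4 kN
  R_B = -M₀/L = -(-9)/12 = 3/4 kN
Load 3 — uniform load w=-13 kN/m over full span:
  R_A = wL/2 = (-13)·12/2 = -78 kN
  R_B = wL/2 = (-13)·12/2 = -78 kN
Load 4 — applied couple M₀=-8 kN·m at a=36/5 m (b=L-a=24/5):
  R_A = M₀/L = (-8)/12 = -2/3 kN
  R_B = -M₀/L = -(-8)/12 = 2/3 kN
Superposition: R_A = -889/12 kN, R_B = -887/12 kN

R_A = -889/12 kN, R_B = -887/12 kN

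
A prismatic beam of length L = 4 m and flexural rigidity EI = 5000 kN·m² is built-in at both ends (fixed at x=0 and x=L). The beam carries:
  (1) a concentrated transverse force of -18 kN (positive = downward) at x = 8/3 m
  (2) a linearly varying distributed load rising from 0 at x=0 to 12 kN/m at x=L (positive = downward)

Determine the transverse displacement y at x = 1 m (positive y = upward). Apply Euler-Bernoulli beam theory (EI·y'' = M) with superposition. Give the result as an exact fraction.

Load 1 — point force P=-18 kN at a=8/3 m (b=L-a=4/3):
  y_1 = -Pb²x²(3aL-(3a+b)x)/(6L³EI)  [x≤a] = -(-18)·(4/3)²·1²·(3·(8/3)·4-(3·(8/3)+(4/3))·1)/(6·4³·5000) = 17/45000 m
Load 2 — triangular load w₀=12 kN/m (0→w₀ over full span):
  y_2 = -w₀x²(L-x)²(x+2L)/(120LEI) = -12·1²·(4-1)²·(1+2·4)/(120·4·5000) = -81/200000 m
Superposition: y = Σ y_i = -49/1800000 m ≈ -0.000027 m

y(1) = -49/1800000 m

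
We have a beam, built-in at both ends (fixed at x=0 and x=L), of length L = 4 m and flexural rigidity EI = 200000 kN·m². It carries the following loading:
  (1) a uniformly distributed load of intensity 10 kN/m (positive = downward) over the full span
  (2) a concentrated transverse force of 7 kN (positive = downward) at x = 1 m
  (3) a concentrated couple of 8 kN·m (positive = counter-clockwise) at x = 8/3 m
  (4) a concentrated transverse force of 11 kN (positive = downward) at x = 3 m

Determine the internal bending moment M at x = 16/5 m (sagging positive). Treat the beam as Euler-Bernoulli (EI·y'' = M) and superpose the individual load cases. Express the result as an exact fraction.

M(16/5) = -28/15 kN·m

Load 1 — uniform load w=10 kN/m over full span:
  M_1 = wLx/2 - wL²/12 - wx²/2 = 10·4·(16/5)/2 - 10·4²/12 - 10·(16/5)²/2 = -8/15 kN·m
Load 2 — point force P=7 kN at a=1 m (b=L-a=3):
  M_2 = Pa²(a+3b)(L-x)/L³ - Pa²b/L²  [x>a] = 7·1²·(1+3·3)·(4-(16/5))/4³ - 7·1²·3/4² = -7/16 kN·m
Load 3 — applied couple M₀=8 kN·m at a=8/3 m (b=L-a=4/3):
  M_3 = R_Ax - M_A - M₀  [x>a] with R_A=8/3, M_A=8/3 = (8/3)·(16/5) - (8/3) - 8 = -32/15 kN·m
Load 4 — point force P=11 kN at a=3 m (b=L-a=1):
  M_4 = Pa²(a+3b)(L-x)/L³ - Pa²b/L²  [x>a] = 11·3²·(3+3·1)·(4-(16/5))/4³ - 11·3²·1/4² = 99/80 kN·m
Superposition: M = Σ M_i = -28/15 kN·m ≈ -1.866667 kN·m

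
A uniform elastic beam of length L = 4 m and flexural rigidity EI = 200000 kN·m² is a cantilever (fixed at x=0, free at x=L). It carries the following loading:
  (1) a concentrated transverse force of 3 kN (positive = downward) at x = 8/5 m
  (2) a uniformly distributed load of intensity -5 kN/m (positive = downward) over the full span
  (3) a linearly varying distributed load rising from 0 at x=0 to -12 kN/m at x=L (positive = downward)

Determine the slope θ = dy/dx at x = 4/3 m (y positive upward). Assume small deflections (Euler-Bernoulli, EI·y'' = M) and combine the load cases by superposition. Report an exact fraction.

Load 1 — point force P=3 kN at a=8/5 m (b=L-a=12/5):
  θ_1 = -Px(2a-x)/(2EI)  [x≤a] = -3·(4/3)·(2·(8/5)-(4/3))/(2·200000) = -7/375000 rad
Load 2 — uniform load w=-5 kN/m over full span:
  θ_2 = -wx(x²-3Lx+3L²)/(6EI) = -(-5)·(4/3)·((4/3)²-3·4·(4/3)+3·4²)/(6·200000) = 19/101250 rad
Load 3 — triangular load w₀=-12 kN/m (0→w₀ over full span):
  θ_3 = (w₀Lx²/4-w₀L²x/3-w₀x⁴/(24L))/EI = ((-12)·4·(4/3)²/4-(-12)·4²·(4/3)/3-(-12)·(4/3)⁴/(24·4))/200000 = 163/506250 rad
Superposition: θ = Σ θ_i = 1657/3375000 rad ≈ 0.000491 rad

θ(4/3) = 1657/3375000 rad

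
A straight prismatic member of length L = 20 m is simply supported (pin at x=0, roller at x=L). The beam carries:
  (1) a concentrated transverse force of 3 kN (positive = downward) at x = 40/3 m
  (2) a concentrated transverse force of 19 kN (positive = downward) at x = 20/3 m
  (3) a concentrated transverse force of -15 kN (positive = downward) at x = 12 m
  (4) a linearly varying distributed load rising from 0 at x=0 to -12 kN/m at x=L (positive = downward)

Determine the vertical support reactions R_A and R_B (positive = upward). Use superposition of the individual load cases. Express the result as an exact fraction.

R_A = -97/3 kN, R_B = -242/3 kN

Load 1 — point force P=3 kN at a=40/3 m (b=L-a=20/3):
  R_A = Pb/L = 3·(20/3)/20 = 1 kN
  R_B = Pa/L = 3·(40/3)/20 = 2 kN
Load 2 — point force P=19 kN at a=20/3 m (b=L-a=40/3):
  R_A = Pb/L = 19·(40/3)/20 = 38/3 kN
  R_B = Pa/L = 19·(20/3)/20 = 19/3 kN
Load 3 — point force P=-15 kN at a=12 m (b=L-a=8):
  R_A = Pb/L = (-15)·8/20 = -6 kN
  R_B = Pa/L = (-15)·12/20 = -9 kN
Load 4 — triangular load w₀=-12 kN/m (0→w₀ over full span):
  R_A = w₀L/6 = (-12)·20/6 = -40 kN
  R_B = w₀L/3 = (-12)·20/3 = -80 kN
Superposition: R_A = -97/3 kN, R_B = -242/3 kN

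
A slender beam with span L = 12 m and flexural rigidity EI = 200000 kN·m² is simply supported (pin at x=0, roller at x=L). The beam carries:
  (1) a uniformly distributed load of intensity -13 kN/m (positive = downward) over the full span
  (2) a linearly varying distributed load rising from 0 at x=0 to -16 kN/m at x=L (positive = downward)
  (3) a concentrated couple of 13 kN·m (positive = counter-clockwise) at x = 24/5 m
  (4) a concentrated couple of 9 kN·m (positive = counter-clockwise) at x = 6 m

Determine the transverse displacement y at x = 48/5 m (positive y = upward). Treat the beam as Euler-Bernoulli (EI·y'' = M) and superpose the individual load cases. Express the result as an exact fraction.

y(48/5) = 27125163/1562500000 m

Load 1 — uniform load w=-13 kN/m over full span:
  y_1 = -wx(L³-2Lx²+x³)/(24EI) = -(-13)·(48/5)·(12³-2·12·(48/5)²+(48/5)³)/(24·200000) = 20358/1953125 m
Load 2 — triangular load w₀=-16 kN/m (0→w₀ over full span):
  y_2 = -w₀x(7L⁴-10L²x²+3x⁴)/(360LEI) = -(-16)·(48/5)·(7·12⁴-10·12²·(48/5)²+3·(48/5)⁴)/(360·12·200000) = 329184/48828125 m
Load 3 — applied couple M₀=13 kN·m at a=24/5 m (b=L-a=36/5):
  y_3 = (M₀x³/(6L)-M₀(x-a)²/2+C₁x)/EI  [x>a] with C₁=M₀(3b²-L²)/(6L)=52/25 = (13·(48/5)³/(6·12)-13·((48/5)-(24/5))²/2+(52/25)·(48/5))/200000 = 117/781250 m
Load 4 — applied couple M₀=9 kN·m at a=6 m (b=L-a=6):
  y_4 = (M₀x³/(6L)-M₀(x-a)²/2+C₁x)/EI  [x>a] with C₁=M₀(3b²-L²)/(6L)=-9/2 = (9·(48/5)³/(6·12)-9·((48/5)-6)²/2+(-9/2)·(48/5))/200000 = 567/12500000 m
Superposition: y = Σ y_i = 27125163/1562500000 m ≈ 0.017360 m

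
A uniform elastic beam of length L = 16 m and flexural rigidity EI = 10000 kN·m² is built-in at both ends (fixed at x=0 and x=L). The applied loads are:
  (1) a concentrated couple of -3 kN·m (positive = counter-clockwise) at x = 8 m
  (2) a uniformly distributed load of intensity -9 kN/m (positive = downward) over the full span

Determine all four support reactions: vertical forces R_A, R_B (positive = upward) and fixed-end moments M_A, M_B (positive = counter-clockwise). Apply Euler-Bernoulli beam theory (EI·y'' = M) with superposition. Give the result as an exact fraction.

Load 1 — applied couple M₀=-3 kN·m at a=8 m (b=L-a=8):
  R_A = 6M₀ab/L³ = 6·(-3)·8·8/16³ = -9/32 kN
  M_A = M₀b(2a-b)/L² = (-3)·8·(2·8-8)/16² = -3/4 kN·m
  R_B = -6M₀ab/L³ = -6·(-3)·8·8/16³ = 9/32 kN
  M_B = M₀a(2b-a)/L² = (-3)·8·(2·8-8)/16² = -3/4 kN·m
Load 2 — uniform load w=-9 kN/m over full span:
  R_A = wL/2 = (-9)·16/2 = -72 kN
  M_A = wL²/12 = (-9)·16²/12 = -192 kN·m
  R_B = wL/2 = (-9)·16/2 = -72 kN
  M_B = -wL²/12 = -(-9)·16²/12 = 192 kN·m
Superposition: R_A = -2313/32 kN, M_A = -771/4 kN·m, R_B = -2295/32 kN, M_B = 765/4 kN·m

R_A = -2313/32 kN, M_A = -771/4 kN·m, R_B = -2295/32 kN, M_B = 765/4 kN·m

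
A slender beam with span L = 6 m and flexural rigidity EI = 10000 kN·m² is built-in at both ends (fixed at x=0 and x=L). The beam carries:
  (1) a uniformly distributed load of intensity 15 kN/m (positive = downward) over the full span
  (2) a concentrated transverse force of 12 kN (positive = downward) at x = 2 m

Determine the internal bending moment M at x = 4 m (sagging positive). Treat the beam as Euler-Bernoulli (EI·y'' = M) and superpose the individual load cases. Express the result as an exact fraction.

Load 1 — uniform load w=15 kN/m over full span:
  M_1 = wLx/2 - wL²/12 - wx²/2 = 15·6·4/2 - 15·6²/12 - 15·4²/2 = 15 kN·m
Load 2 — point force P=12 kN at a=2 m (b=L-a=4):
  M_2 = Pa²(a+3b)(L-x)/L³ - Pa²b/L²  [x>a] = 12·2²·(2+3·4)·(6-4)/6³ - 12·2²·4/6² = 8/9 kN·m
Superposition: M = Σ M_i = 143/9 kN·m ≈ 15.888889 kN·m

M(4) = 143/9 kN·m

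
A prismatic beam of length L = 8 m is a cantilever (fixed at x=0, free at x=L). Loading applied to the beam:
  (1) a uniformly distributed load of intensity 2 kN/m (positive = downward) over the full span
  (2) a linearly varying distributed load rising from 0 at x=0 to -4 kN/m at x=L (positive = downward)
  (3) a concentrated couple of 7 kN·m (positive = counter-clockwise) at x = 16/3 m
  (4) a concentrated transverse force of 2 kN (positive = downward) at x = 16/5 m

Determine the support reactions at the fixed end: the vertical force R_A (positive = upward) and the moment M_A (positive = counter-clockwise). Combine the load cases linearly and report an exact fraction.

R_A = 2 kN, M_A = -329/15 kN·m

Load 1 — uniform load w=2 kN/m over full span:
  R_A = wL = 2·8 = 16 kN
  M_A = wL²/2 = 2·8²/2 = 64 kN·m
Load 2 — triangular load w₀=-4 kN/m (0→w₀ over full span):
  R_A = w₀L/2 = (-4)·8/2 = -16 kN
  M_A = w₀L²/3 = (-4)·8²/3 = -256/3 kN·m
Load 3 — applied couple M₀=7 kN·m at a=16/3 m (b=L-a=8/3):
  R_A = 0 kN
  M_A = -M₀ = -7 kN·m
Load 4 — point force P=2 kN at a=16/5 m (b=L-a=24/5):
  R_A = P = 2 kN
  M_A = Pa = 2·(16/5) = 32/5 kN·m
Superposition: R_A = 2 kN, M_A = -329/15 kN·m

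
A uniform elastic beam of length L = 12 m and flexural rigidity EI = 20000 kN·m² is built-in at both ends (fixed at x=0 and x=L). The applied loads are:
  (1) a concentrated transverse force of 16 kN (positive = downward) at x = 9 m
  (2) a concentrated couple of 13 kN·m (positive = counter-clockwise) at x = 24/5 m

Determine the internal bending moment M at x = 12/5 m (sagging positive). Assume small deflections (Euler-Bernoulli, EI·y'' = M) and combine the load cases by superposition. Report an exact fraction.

M(12/5) = -102/125 kN·m

Load 1 — point force P=16 kN at a=9 m (b=L-a=3):
  M_1 = Pb²(3a+b)x/L³ - Pab²/L²  [x≤a] = 16·3²·(3·9+3)·(12/5)/12³ - 16·9·3²/12² = -3 kN·m
Load 2 — applied couple M₀=13 kN·m at a=24/5 m (b=L-a=36/5):
  M_2 = R_Ax - M_A  [x≤a] with R_A=39/25, M_A=39/25 = (39/25)·(12/5) - (39/25) = 273/125 kN·m
Superposition: M = Σ M_i = -102/125 kN·m ≈ -0.816000 kN·m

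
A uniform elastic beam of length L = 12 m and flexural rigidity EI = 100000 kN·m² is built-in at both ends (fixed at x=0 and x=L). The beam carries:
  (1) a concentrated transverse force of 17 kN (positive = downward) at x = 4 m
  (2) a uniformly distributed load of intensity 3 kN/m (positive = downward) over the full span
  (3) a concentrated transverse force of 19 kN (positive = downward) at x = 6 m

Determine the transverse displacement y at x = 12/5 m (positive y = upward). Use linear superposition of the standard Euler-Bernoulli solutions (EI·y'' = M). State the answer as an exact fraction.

y(12/5) = -86519/46875000 m

Load 1 — point force P=17 kN at a=4 m (b=L-a=8):
  y_1 = -Pb²x²(3aL-(3a+b)x)/(6L³EI)  [x≤a] = -17·8²·(12/5)²·(3·4·12-(3·4+8)·(12/5))/(6·12³·100000) = -136/234375 m
Load 2 — uniform load w=3 kN/m over full span:
  y_2 = -wx²(L-x)²/(24EI) = -3·(12/5)²·(12-(12/5))²/(24·100000) = -1296/1953125 m
Load 3 — point force P=19 kN at a=6 m (b=L-a=6):
  y_3 = -Pb²x²(3aL-(3a+b)x)/(6L³EI)  [x≤a] = -19·6²·(12/5)²·(3·6·12-(3·6+6)·(12/5))/(6·12³·100000) = -1881/3125000 m
Superposition: y = Σ y_i = -86519/46875000 m ≈ -0.001846 m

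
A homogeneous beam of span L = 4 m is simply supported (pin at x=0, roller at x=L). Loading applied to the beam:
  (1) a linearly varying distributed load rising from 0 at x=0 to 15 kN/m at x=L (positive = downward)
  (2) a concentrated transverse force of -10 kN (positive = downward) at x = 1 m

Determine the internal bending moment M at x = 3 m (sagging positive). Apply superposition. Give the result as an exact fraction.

Load 1 — triangular load w₀=15 kN/m (0→w₀ over full span):
  M_1 = w₀Lx/6 - w₀x³/(6L) = 15·4·3/6 - 15·3³/(6·4) = 105/8 kN·m
Load 2 — point force P=-10 kN at a=1 m (b=L-a=3):
  M_2 = Pa(L-x)/L  [x>a] = (-10)·1·(4-3)/4 = -5/2 kN·m
Superposition: M = Σ M_i = 85/8 kN·m ≈ 10.625000 kN·m

M(3) = 85/8 kN·m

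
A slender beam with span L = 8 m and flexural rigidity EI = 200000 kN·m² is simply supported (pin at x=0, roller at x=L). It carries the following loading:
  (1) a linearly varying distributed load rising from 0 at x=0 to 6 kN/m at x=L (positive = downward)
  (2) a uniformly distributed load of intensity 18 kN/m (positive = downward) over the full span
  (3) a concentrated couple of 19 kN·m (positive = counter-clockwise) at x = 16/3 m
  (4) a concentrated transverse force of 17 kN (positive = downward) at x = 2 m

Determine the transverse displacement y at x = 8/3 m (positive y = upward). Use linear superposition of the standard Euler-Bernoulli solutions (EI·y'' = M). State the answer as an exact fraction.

Load 1 — triangular load w₀=6 kN/m (0→w₀ over full span):
  y_1 = -w₀x(7L⁴-10L²x²+3x⁴)/(360LEI) = -6·(8/3)·(7·8⁴-10·8²·(8/3)²+3·(8/3)⁴)/(360·8·200000) = -512/759375 m
Load 2 — uniform load w=18 kN/m over full span:
  y_2 = -wx(L³-2Lx²+x³)/(24EI) = -18·(8/3)·(8³-2·8·(8/3)²+(8/3)³)/(24·200000) = -352/84375 m
Load 3 — applied couple M₀=19 kN·m at a=16/3 m (b=L-a=8/3):
  y_3 = (M₀x³/(6L)+C₁x)/EI  [x≤a] with C₁=M₀(3b²-L²)/(6L)=-152/9 = (19·(8/3)³/(6·8)+(-152/9)·(8/3))/200000 = -19/101250 m
Load 4 — point force P=17 kN at a=2 m (b=L-a=6):
  y_4 = -Pa(L-x)(2Lx-a²-x²)/(6LEI)  [x>a] = -17·2·(8-(8/3))·(2·8·(8/3)-2²-(8/3)²)/(6·8·200000) = -1207/2025000 m
Superposition: y = Σ y_i = -34201/6075000 m ≈ -0.005630 m

y(8/3) = -34201/6075000 m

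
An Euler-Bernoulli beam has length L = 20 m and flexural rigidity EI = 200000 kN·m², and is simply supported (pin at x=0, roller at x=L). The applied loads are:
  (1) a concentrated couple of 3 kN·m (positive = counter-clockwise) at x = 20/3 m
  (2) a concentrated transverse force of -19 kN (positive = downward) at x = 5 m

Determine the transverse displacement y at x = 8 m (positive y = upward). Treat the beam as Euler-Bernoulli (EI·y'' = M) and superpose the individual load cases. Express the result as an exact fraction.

Load 1 — applied couple M₀=3 kN·m at a=20/3 m (b=L-a=40/3):
  y_1 = (M₀x³/(6L)-M₀(x-a)²/2+C₁x)/EI  [x>a] with C₁=M₀(3b²-L²)/(6L)=10/3 = (3·8³/(6·20)-3·(8-(20/3))²/2+(10/3)·8)/200000 = 23/125000 m
Load 2 — point force P=-19 kN at a=5 m (b=L-a=15):
  y_2 = -Pa(L-x)(2Lx-a²-x²)/(6LEI)  [x>a] = -(-19)·5·(20-8)·(2·20·8-5²-8²)/(6·20·200000) = 4389/400000 m
Superposition: y = Σ y_i = 22313/2000000 m ≈ 0.011156 m

y(8) = 22313/2000000 m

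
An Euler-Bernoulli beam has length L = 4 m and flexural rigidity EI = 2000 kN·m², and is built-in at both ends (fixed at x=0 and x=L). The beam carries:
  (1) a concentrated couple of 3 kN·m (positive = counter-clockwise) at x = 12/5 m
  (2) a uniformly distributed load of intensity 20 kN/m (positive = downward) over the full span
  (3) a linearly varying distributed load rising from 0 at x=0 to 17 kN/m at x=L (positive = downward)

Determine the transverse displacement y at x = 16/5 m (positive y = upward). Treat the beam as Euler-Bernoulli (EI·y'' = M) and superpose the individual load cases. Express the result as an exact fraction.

y(16/5) = -15699/3906250 m

Load 1 — applied couple M₀=3 kN·m at a=12/5 m (b=L-a=8/5):
  y_1 = (R_Ax³/6 - M_Ax²/2 - M₀(x-a)²/2)/EI  [x>a] with R_A=27/25, M_A=24/25 = ((27/25)·(16/5)³/6 - (24/25)·(16/5)²/2 - 3·((16/5)-(12/5))²/2)/2000 = 9/781250 m
Load 2 — uniform load w=20 kN/m over full span:
  y_2 = -wx²(L-x)²/(24EI) = -20·(16/5)²·(4-(16/5))²/(24·2000) = -128/46875 m
Load 3 — triangular load w₀=17 kN/m (0→w₀ over full span):
  y_3 = -w₀x²(L-x)²(x+2L)/(120LEI) = -17·(16/5)²·(4-(16/5))²·((16/5)+2·4)/(120·4·2000) = -7616/5859375 m
Superposition: y = Σ y_i = -15699/3906250 m ≈ -0.004019 m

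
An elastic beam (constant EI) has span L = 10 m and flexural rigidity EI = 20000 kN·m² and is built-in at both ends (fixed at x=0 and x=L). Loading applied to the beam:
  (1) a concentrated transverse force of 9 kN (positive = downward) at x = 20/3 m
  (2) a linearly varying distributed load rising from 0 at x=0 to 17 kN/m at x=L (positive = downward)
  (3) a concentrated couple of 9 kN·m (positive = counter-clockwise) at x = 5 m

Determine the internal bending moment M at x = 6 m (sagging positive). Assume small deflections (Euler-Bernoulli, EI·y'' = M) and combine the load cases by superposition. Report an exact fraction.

Load 1 — point force P=9 kN at a=20/3 m (b=L-a=10/3):
  M_1 = Pb²(3a+b)x/L³ - Pab²/L²  [x≤a] = 9·(10/3)²·(3·(20/3)+(10/3))·6/10³ - 9·(20/3)·(10/3)²/10² = 22/3 kN·m
Load 2 — triangular load w₀=17 kN/m (0→w₀ over full span):
  M_2 = 3w₀Lx/20 - w₀L²/30 - w₀x³/(6L) = 3·17·10·6/20 - 17·10²/30 - 17·6³/(6·10) = 527/15 kN·m
Load 3 — applied couple M₀=9 kN·m at a=5 m (b=L-a=5):
  M_3 = R_Ax - M_A - M₀  [x>a] with R_A=27/20, M_A=9/4 = (27/20)·6 - (9/4) - 9 = -63/20 kN·m
Superposition: M = Σ M_i = 2359/60 kN·m ≈ 39.316667 kN·m

M(6) = 2359/60 kN·m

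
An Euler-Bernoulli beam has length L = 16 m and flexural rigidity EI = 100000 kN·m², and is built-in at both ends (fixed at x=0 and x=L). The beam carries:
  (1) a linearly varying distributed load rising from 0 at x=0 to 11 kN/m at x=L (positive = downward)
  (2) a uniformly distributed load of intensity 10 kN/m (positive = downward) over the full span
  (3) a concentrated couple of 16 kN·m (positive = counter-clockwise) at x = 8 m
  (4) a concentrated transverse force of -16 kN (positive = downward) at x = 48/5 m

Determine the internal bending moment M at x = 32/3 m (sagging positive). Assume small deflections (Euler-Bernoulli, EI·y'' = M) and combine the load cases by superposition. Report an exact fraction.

M(32/3) = 985676/10125 kN·m

Load 1 — triangular load w₀=11 kN/m (0→w₀ over full span):
  M_1 = 3w₀Lx/20 - w₀L²/30 - w₀x³/(6L) = 3·11·16·(32/3)/20 - 11·16²/30 - 11·(32/3)³/(6·16) = 19712/405 kN·m
Load 2 — uniform load w=10 kN/m over full span:
  M_2 = wLx/2 - wL²/12 - wx²/2 = 10·16·(32/3)/2 - 10·16²/12 - 10·(32/3)²/2 = 640/9 kN·m
Load 3 — applied couple M₀=16 kN·m at a=8 m (b=L-a=8):
  M_3 = R_Ax - M_A - M₀  [x>a] with R_A=3/2, M_A=4 = (3/2)·(32/3) - 4 - 16 = -4 kN·m
Load 4 — point force P=-16 kN at a=48/5 m (b=L-a=32/5):
  M_4 = Pa²(a+3b)(L-x)/L³ - Pa²b/L²  [x>a] = (-16)·(48/5)²·((48/5)+3·(32/5))·(16-(32/3))/16³ - (-16)·(48/5)²·(32/5)/16² = -2304/125 kN·m
Superposition: M = Σ M_i = 985676/10125 kN·m ≈ 97.350716 kN·m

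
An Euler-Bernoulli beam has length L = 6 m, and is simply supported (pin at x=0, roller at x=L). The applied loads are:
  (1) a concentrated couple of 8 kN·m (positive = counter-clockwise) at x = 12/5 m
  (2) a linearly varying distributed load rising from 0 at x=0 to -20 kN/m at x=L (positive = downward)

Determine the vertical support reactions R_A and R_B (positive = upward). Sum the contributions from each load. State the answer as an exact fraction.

Load 1 — applied couple M₀=8 kN·m at a=12/5 m (b=L-a=18/5):
  R_A = M₀/L = 8/6 = 4/3 kN
  R_B = -M₀/L = -8/6 = -4/3 kN
Load 2 — triangular load w₀=-20 kN/m (0→w₀ over full span):
  R_A = w₀L/6 = (-20)·6/6 = -20 kN
  R_B = w₀L/3 = (-20)·6/3 = -40 kN
Superposition: R_A = -56/3 kN, R_B = -124/3 kN

R_A = -56/3 kN, R_B = -124/3 kN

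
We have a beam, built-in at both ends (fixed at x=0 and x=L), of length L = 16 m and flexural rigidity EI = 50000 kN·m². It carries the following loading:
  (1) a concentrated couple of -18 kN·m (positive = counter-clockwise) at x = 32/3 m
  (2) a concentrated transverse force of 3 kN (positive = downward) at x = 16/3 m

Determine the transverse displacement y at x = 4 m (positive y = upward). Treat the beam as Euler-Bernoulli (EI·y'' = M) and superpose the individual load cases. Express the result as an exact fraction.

Load 1 — applied couple M₀=-18 kN·m at a=32/3 m (b=L-a=16/3):
  y_1 = (R_Ax³/6 - M_Ax²/2)/EI  [x≤a] with R_A=-3/2, M_A=-6 = ((-3/2)·4³/6 - (-6)·4²/2)/50000 = 2/3125 m
Load 2 — point force P=3 kN at a=16/3 m (b=L-a=32/3):
  y_2 = -Pb²x²(3aL-(3a+b)x)/(6L³EI)  [x≤a] = -3·(32/3)²·4²·(3·(16/3)·16-(3·(16/3)+(32/3))·4)/(6·16³·50000) = -56/84375 m
Superposition: y = Σ y_i = -2/84375 m ≈ -0.000024 m

y(4) = -2/84375 m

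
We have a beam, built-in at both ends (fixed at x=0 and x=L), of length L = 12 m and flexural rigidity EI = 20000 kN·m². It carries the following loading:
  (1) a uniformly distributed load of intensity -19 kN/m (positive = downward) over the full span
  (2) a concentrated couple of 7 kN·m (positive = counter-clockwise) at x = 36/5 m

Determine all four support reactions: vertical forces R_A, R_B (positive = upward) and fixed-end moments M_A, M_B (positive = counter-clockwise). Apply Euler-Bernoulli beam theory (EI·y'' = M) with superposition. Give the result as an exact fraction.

Load 1 — uniform load w=-19 kN/m over full span:
  R_A = wL/2 = (-19)·12/2 = -114 kN
  M_A = wL²/12 = (-19)·12²/12 = -228 kN·m
  R_B = wL/2 = (-19)·12/2 = -114 kN
  M_B = -wL²/12 = -(-19)·12²/12 = 228 kN·m
Load 2 — applied couple M₀=7 kN·m at a=36/5 m (b=L-a=24/5):
  R_A = 6M₀ab/L³ = 6·7·(36/5)·(24/5)/12³ = 21/25 kN
  M_A = M₀b(2a-b)/L² = 7·(24/5)·(2·(36/5)-(24/5))/12² = 56/25 kN·m
  R_B = -6M₀ab/L³ = -6·7·(36/5)·(24/5)/12³ = -21/25 kN
  M_B = M₀a(2b-a)/L² = 7·(36/5)·(2·(24/5)-(36/5))/12² = 21/25 kN·m
Superposition: R_A = -2829/25 kN, M_A = -5644/25 kN·m, R_B = -2871/25 kN, M_B = 5721/25 kN·m

R_A = -2829/25 kN, M_A = -5644/25 kN·m, R_B = -2871/25 kN, M_B = 5721/25 kN·m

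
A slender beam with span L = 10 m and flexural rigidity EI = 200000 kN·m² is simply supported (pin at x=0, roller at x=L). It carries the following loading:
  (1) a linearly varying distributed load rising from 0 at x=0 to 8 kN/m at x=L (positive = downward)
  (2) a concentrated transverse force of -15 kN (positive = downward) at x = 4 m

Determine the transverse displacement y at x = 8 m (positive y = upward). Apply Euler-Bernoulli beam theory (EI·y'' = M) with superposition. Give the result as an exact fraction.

y(8) = -129/156250 m

Load 1 — triangular load w₀=8 kN/m (0→w₀ over full span):
  y_1 = -w₀x(7L⁴-10L²x²+3x⁴)/(360LEI) = -8·8·(7·10⁴-10·10²·8²+3·8⁴)/(360·10·200000) = -127/78125 m
Load 2 — point force P=-15 kN at a=4 m (b=L-a=6):
  y_2 = -Pa(L-x)(2Lx-a²-x²)/(6LEI)  [x>a] = -(-15)·4·(10-8)·(2·10·8-4²-8²)/(6·10·200000) = 1/1250 m
Superposition: y = Σ y_i = -129/156250 m ≈ -0.000826 m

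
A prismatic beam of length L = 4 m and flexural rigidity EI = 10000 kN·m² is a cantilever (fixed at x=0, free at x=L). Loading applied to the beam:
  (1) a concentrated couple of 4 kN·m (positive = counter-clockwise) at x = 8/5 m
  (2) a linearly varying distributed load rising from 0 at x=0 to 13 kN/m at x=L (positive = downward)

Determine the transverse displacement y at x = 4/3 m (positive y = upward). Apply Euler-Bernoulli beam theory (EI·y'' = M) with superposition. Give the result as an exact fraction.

y(4/3) = -10916/2278125 m

Load 1 — applied couple M₀=4 kN·m at a=8/5 m (b=L-a=12/5):
  y_1 = M₀x²/(2EI)  [x≤a] = 4·(4/3)²/(2·10000) = 2/5625 m
Load 2 — triangular load w₀=13 kN/m (0→w₀ over full span):
  y_2 = (w₀Lx³/12-w₀L²x²/6-w₀x⁵/(120L))/EI = (13·4·(4/3)³/12-13·4²·(4/3)²/6-13·(4/3)⁵/(120·4))/10000 = -11726/2278125 m
Superposition: y = Σ y_i = -10916/2278125 m ≈ -0.004792 m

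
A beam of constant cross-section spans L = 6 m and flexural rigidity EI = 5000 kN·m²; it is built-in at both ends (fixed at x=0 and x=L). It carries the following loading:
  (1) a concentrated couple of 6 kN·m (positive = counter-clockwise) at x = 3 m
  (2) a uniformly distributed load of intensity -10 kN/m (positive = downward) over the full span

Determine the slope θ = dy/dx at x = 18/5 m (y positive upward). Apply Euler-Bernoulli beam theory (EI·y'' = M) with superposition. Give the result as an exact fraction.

Load 1 — applied couple M₀=6 kN·m at a=3 m (b=L-a=3):
  θ_1 = (R_Ax²/2 - M_Ax - M₀(x-a))/EI  [x>a] with R_A=3/2, M_A=3/2 = ((3/2)·(18/5)²/2 - (3/2)·(18/5) - 6·((18/5)-3))/5000 = 9/62500 rad
Load 2 — uniform load w=-10 kN/m over full span:
  θ_2 = -wx(L-x)(L-2x)/(12EI) = -(-10)·(18/5)·(6-(18/5))·(6-2·(18/5))/(12·5000) = -27/15625 rad
Superposition: θ = Σ θ_i = -99/62500 rad ≈ -0.001584 rad

θ(18/5) = -99/62500 rad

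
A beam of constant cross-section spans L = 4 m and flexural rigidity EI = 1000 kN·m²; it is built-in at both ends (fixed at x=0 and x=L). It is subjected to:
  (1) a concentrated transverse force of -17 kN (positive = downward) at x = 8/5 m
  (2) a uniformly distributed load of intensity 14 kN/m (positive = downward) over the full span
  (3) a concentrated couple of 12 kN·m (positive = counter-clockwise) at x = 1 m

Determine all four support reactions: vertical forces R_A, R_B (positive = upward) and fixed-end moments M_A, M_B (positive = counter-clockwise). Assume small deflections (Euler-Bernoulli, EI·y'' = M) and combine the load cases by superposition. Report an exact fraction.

R_A = 20359/1000 kN, M_A = 9937/1500 kN·m, R_B = 18641/1000 kN, M_B = -12583/1500 kN·m

Load 1 — point force P=-17 kN at a=8/5 m (b=L-a=12/5):
  R_A = Pb²(3a+b)/L³ = (-17)·(12/5)²·(3·(8/5)+(12/5))/4³ = -1377/125 kN
  M_A = Pab²/L² = (-17)·(8/5)·(12/5)²/4² = -1224/125 kN·m
  R_B = Pa²(a+3b)/L³ = (-17)·(8/5)²·((8/5)+3·(12/5))/4³ = -748/125 kN
  M_B = -Pa²b/L² = -(-17)·(8/5)²·(12/5)/4² = 816/125 kN·m
Load 2 — uniform load w=14 kN/m over full span:
  R_A = wL/2 = 14·4/2 = 28 kN
  M_A = wL²/12 = 14·4²/12 = 56/3 kN·m
  R_B = wL/2 = 14·4/2 = 28 kN
  M_B = -wL²/12 = -14·4²/12 = -56/3 kN·m
Load 3 — applied couple M₀=12 kN·m at a=1 m (b=L-a=3):
  R_A = 6M₀ab/L³ = 6·12·1·3/4³ = 27/8 kN
  M_A = M₀b(2a-b)/L² = 12·3·(2·1-3)/4² = -9/4 kN·m
  R_B = -6M₀ab/L³ = -6·12·1·3/4³ = -27/8 kN
  M_B = M₀a(2b-a)/L² = 12·1·(2·3-1)/4² = 15/4 kN·m
Superposition: R_A = 20359/1000 kN, M_A = 9937/1500 kN·m, R_B = 18641/1000 kN, M_B = -12583/1500 kN·m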